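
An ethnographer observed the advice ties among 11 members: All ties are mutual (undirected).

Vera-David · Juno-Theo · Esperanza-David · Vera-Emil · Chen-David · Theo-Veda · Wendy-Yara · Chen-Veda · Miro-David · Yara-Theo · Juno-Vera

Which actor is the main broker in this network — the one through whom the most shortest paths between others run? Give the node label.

Unnormalized betweenness of each node: Chen:17/2, David:41/2, Emil:0, Esperanza:0, Juno:23/2, Miro:0, Theo:37/2, Veda:8, Vera:17, Wendy:0, Yara:9.
David has the largest value, 41/2, making it the main broker — the node through which the most shortest paths run.

David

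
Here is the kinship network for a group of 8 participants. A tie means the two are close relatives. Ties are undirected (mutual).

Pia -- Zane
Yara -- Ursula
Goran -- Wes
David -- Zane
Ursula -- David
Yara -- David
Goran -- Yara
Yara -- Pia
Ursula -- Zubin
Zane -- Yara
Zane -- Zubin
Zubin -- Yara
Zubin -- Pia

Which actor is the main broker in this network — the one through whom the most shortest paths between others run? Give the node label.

Yara

Unnormalized betweenness of each node: David:1/3, Goran:6, Pia:0, Ursula:1/3, Wes:0, Yara:35/3, Zane:5/6, Zubin:5/6.
Yara has the largest value, 35/3, making it the main broker — the node through which the most shortest paths run.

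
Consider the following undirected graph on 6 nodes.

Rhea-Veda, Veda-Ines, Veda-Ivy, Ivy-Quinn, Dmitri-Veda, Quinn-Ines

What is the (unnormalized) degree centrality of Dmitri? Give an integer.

1

Dmitri is directly tied to Veda. That is 1 neighbor, so the degree of Dmitri is 1.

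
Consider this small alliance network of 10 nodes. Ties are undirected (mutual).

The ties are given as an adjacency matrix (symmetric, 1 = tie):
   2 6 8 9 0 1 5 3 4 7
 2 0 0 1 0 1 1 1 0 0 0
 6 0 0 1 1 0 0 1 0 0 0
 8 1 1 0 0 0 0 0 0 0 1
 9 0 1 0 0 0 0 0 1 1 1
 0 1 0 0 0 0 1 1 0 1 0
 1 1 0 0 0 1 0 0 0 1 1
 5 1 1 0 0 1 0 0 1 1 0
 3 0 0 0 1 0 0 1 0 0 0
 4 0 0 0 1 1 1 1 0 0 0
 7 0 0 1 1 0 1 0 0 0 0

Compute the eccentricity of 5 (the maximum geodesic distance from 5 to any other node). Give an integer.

3

Distances from 5: 0:1, 1:2, 2:1, 3:1, 4:1, 6:1, 7:3, 8:2, 9:2.
The largest is 3 (to 7), so the eccentricity of 5 is 3.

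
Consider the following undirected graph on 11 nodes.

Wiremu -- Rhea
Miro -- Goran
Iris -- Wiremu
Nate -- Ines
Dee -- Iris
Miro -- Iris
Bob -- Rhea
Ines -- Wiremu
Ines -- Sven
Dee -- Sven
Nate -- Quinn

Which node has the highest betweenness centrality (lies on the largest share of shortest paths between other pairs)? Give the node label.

Wiremu

Unnormalized betweenness of each node: Bob:0, Dee:3, Goran:0, Ines:19, Iris:19, Miro:9, Nate:9, Quinn:0, Rhea:9, Sven:3, Wiremu:25.
Wiremu has the largest value, 25, making it the main broker — the node through which the most shortest paths run.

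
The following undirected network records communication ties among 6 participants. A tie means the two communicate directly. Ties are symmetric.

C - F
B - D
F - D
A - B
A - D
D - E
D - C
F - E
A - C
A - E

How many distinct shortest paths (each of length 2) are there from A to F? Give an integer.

3

The shortest distance is 2. The length-2 paths are: A–C–F; A–E–F; A–D–F.
That gives 3 distinct shortest paths.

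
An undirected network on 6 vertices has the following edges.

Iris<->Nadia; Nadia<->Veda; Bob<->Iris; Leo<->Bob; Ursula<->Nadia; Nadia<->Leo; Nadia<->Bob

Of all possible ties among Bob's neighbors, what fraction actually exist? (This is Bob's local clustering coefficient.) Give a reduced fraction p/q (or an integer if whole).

Bob's neighbors: Iris, Leo, and Nadia (k = 3).
Possible neighbor pairs: C(3,2) = 3. Edges among them: Iris–Nadia, Leo–Nadia → e = 2.
Clustering(Bob) = 2/3.

2/3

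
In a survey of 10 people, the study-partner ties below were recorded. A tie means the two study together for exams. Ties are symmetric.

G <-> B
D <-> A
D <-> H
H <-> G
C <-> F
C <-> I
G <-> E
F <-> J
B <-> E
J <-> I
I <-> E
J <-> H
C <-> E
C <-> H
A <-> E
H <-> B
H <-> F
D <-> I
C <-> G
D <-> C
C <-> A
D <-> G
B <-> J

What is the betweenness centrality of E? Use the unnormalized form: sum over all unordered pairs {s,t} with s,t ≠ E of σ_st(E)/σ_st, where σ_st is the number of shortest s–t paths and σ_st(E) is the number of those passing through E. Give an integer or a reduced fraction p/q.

131/42

Pairs whose geodesics pass through E — G–I: 1/3; G–A: 1/3; I–A: 1/3; I–B: 1/2; A–J: 2/7; A–B: 1; B–C: 1/3.
All other pairs contribute 0.
Summing the contributions gives betweenness(E) = 131/42.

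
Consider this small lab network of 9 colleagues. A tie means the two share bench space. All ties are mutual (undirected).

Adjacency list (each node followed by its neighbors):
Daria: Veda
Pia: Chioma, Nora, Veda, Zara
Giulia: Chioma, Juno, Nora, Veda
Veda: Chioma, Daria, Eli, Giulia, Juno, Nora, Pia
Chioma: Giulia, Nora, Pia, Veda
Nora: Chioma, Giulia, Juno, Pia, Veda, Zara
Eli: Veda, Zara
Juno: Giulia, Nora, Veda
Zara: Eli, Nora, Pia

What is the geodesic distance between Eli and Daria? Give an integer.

2

One shortest route is Eli – Veda – Daria, which uses 2 edges, and Eli and Daria are not directly tied, so nothing shorter exists. So d(Eli,Daria) = 2.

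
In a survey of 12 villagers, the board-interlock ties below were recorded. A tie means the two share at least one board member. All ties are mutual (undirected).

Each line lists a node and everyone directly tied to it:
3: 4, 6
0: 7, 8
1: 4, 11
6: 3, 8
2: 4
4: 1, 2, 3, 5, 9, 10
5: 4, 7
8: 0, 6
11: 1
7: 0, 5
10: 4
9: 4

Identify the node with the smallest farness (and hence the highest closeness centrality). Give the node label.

Farness (sum of distances to all others) for each node — 0:33, 1:26, 2:28, 3:23, 4:18, 5:23, 6:28, 7:28, 8:33, 9:28, 10:28, 11:36.
The smallest farness is 18, for 4, so 4 has the highest closeness.

4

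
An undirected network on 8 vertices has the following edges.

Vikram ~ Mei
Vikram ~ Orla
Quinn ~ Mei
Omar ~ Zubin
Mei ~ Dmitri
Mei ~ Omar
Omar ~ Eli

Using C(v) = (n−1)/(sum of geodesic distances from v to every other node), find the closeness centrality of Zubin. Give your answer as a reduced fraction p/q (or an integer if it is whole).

7/18

Distances from Zubin: Dmitri:3, Eli:2, Mei:2, Omar:1, Orla:4, Quinn:3, Vikram:3. Sum = 18.
n = 8, so closeness = 7/18.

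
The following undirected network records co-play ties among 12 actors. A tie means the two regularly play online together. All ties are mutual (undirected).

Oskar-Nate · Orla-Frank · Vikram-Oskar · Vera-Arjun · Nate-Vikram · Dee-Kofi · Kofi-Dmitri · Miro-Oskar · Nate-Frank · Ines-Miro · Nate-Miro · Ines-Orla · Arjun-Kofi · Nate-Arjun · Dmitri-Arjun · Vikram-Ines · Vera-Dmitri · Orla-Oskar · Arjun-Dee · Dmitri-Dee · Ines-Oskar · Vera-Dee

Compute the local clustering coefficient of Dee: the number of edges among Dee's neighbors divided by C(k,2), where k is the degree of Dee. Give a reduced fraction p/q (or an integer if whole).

5/6

Dee's neighbors: Arjun, Dmitri, Kofi, and Vera (k = 4).
Possible neighbor pairs: C(4,2) = 6. Edges among them: Arjun–Dmitri, Arjun–Kofi, Arjun–Vera, Dmitri–Kofi, Dmitri–Vera → e = 5.
Clustering(Dee) = 5/6.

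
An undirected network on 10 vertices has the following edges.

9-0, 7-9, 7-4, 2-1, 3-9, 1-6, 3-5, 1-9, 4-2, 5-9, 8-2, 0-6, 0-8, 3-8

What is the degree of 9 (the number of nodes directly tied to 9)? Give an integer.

5

9 is directly tied to 0, 1, 3, 5, and 7. That is 5 neighbors, so the degree of 9 is 5.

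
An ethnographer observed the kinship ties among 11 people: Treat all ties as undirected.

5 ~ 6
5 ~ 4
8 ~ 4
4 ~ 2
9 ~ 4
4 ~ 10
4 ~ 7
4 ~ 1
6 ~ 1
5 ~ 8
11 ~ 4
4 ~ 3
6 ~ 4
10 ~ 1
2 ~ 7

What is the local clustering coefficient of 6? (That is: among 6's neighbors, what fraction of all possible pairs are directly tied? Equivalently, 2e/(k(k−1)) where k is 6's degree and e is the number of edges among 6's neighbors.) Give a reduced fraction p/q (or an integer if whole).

2/3

6's neighbors: 1, 4, and 5 (k = 3).
Possible neighbor pairs: C(3,2) = 3. Edges among them: 1–4, 4–5 → e = 2.
Clustering(6) = 2/3.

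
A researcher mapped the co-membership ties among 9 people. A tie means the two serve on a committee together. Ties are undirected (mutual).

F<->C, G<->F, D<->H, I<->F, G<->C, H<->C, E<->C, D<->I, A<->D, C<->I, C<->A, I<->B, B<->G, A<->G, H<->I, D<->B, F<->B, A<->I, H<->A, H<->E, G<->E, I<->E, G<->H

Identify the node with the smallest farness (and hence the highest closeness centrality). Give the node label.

Farness (sum of distances to all others) for each node — A:11, B:12, C:10, D:12, E:12, F:12, G:10, H:10, I:9.
The smallest farness is 9, for I, so I has the highest closeness.

I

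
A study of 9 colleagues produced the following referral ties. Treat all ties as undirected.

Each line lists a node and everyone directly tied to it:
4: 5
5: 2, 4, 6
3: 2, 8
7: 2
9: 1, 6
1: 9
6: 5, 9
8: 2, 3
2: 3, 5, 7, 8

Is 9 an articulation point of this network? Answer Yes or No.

Removing 9 leaves {2, 3, 4, 5, 6, 7, and 8} with no path to {1}, so the network splits into 2 components. 9 is a cut vertex.

Yes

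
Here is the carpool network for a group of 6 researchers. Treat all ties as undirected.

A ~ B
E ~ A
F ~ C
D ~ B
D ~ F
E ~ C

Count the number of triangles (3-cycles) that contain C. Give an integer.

C's neighbors are E and F, but none of them are tied to each other, so no triangle contains C.

0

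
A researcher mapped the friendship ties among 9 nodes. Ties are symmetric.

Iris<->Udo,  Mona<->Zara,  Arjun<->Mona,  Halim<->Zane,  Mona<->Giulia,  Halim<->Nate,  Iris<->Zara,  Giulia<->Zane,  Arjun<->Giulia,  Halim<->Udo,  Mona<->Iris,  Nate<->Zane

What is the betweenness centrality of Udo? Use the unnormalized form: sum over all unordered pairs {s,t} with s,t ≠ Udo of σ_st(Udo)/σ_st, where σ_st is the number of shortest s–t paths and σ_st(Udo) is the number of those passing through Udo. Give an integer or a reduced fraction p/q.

Pairs whose geodesics pass through Udo — Nate–Iris: 1; Nate–Zara: 1/2; Halim–Iris: 1; Halim–Zara: 1; Halim–Mona: 1/2; Iris–Zane: 1/2.
All other pairs contribute 0.
Summing the contributions gives betweenness(Udo) = 9/2.

9/2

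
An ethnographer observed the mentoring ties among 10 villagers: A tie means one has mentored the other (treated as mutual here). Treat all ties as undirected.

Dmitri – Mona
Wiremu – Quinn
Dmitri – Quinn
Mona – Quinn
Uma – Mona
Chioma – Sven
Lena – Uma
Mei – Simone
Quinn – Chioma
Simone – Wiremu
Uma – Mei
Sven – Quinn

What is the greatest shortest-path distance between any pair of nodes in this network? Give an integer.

4

Eccentricity of each node (its greatest distance to any other): Chioma:4, Dmitri:3, Lena:4, Mei:4, Mona:3, Quinn:3, Simone:3, Sven:4, Uma:3, Wiremu:4.
The maximum eccentricity is 4, realized for instance by the pair Mei–Chioma via Mei – Simone – Wiremu – Quinn – Chioma. So the diameter is 4.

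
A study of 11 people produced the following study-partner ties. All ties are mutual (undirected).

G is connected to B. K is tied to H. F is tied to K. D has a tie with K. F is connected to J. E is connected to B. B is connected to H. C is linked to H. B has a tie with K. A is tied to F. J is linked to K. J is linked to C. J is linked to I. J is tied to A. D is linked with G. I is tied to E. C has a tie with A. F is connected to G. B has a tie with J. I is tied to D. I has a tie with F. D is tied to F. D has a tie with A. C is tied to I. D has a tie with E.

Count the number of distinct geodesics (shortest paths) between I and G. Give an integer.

The shortest distance is 2. The length-2 paths are: I–D–G; I–F–G.
That gives 2 distinct shortest paths.

2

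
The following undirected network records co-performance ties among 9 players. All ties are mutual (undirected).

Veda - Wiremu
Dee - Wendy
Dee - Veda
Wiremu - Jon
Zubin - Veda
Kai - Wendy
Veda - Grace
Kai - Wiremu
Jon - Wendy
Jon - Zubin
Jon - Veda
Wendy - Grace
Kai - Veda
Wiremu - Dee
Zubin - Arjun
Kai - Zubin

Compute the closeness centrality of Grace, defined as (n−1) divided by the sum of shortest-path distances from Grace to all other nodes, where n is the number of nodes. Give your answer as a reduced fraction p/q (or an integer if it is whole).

8/15

Distances from Grace: Arjun:3, Dee:2, Jon:2, Kai:2, Veda:1, Wendy:1, Wiremu:2, Zubin:2. Sum = 15.
n = 9, so closeness = 8/15.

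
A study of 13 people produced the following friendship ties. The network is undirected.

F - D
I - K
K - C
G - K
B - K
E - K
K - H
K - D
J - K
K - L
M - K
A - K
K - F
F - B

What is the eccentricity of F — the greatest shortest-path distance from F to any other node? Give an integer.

Distances from F: A:2, B:1, C:2, D:1, E:2, G:2, H:2, I:2, J:2, K:1, L:2, M:2.
The largest is 2 (to C, H, M, E, G, L, I, J, and A), so the eccentricity of F is 2.

2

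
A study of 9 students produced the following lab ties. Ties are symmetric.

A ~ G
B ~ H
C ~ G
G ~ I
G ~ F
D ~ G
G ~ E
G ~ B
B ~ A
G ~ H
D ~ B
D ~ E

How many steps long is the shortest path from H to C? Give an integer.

2

One shortest route is H – G – C, which uses 2 edges, and H and C are not directly tied, so nothing shorter exists. So d(H,C) = 2.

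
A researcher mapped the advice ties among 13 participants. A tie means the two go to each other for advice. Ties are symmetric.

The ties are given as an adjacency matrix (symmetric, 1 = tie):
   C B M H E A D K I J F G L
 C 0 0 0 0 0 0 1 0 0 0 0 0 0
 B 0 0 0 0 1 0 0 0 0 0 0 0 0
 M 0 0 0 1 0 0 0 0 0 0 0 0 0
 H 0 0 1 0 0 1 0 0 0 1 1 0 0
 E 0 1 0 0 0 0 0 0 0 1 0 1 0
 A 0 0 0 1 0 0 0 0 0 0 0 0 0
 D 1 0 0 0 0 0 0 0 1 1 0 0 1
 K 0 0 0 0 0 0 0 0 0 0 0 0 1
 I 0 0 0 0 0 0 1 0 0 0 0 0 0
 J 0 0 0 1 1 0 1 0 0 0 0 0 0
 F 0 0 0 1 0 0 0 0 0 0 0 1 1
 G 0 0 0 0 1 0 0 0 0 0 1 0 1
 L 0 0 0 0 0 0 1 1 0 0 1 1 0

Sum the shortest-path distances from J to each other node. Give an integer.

22

Distances from J: A:2, B:2, C:2, D:1, E:1, F:2, G:2, H:1, I:2, K:3, L:2, M:2.
Sum = 2 + 2 + 2 + 1 + 1 + 2 + 2 + 1 + 2 + 3 + 2 + 2 = 22.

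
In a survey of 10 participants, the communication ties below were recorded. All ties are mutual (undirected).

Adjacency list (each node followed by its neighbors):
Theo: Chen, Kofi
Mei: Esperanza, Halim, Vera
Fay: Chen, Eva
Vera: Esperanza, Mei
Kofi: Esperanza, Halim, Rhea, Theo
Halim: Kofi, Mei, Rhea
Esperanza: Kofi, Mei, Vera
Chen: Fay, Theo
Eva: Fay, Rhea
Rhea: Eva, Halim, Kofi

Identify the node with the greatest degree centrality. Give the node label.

Degrees — Chen:2, Esperanza:3, Eva:2, Fay:2, Halim:3, Kofi:4, Mei:3, Rhea:3, Theo:2, Vera:2.
The maximum is 4, attained only by Kofi.

Kofi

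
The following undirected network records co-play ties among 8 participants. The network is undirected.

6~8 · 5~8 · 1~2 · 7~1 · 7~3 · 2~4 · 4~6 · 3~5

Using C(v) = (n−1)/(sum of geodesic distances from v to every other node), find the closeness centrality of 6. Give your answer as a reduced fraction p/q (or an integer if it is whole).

7/16

Distances from 6: 1:3, 2:2, 3:3, 4:1, 5:2, 7:4, 8:1. Sum = 16.
n = 8, so closeness = 7/16.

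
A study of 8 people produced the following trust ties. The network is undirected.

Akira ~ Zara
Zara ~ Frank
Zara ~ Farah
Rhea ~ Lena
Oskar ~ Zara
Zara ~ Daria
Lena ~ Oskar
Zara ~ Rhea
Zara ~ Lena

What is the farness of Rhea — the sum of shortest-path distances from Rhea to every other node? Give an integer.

Distances from Rhea: Akira:2, Daria:2, Farah:2, Frank:2, Lena:1, Oskar:2, Zara:1.
Sum = 2 + 2 + 2 + 2 + 1 + 2 + 1 = 12.

12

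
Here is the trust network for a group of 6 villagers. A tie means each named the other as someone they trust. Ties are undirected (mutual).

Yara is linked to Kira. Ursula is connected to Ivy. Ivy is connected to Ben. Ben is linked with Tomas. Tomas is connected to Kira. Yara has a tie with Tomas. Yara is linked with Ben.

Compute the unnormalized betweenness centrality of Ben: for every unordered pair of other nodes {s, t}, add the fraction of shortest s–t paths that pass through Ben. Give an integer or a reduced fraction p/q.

Pairs whose geodesics pass through Ben — Tomas–Ursula: 1; Tomas–Ivy: 1; Yara–Ursula: 1; Yara–Ivy: 1; Kira–Ursula: 2/2; Kira–Ivy: 2/2.
All other pairs contribute 0.
Summing the contributions gives betweenness(Ben) = 6.

6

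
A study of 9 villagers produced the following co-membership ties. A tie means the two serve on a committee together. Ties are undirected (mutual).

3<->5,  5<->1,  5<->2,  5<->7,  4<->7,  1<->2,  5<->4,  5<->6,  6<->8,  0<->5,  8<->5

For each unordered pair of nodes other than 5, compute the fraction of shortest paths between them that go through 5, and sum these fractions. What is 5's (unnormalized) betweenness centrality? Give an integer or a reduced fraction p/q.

Pairs whose geodesics pass through 5 — 2–7: 1; 2–6: 1; 2–3: 1; 2–4: 1; 2–0: 1; 2–8: 1; 7–6: 1; 7–3: 1; 7–1: 1; 7–0: 1; 7–8: 1; 6–3: 1; 6–4: 1; 6–1: 1 … (+11 more pairs).
All other pairs contribute 0.
Summing the contributions gives betweenness(5) = 25.

25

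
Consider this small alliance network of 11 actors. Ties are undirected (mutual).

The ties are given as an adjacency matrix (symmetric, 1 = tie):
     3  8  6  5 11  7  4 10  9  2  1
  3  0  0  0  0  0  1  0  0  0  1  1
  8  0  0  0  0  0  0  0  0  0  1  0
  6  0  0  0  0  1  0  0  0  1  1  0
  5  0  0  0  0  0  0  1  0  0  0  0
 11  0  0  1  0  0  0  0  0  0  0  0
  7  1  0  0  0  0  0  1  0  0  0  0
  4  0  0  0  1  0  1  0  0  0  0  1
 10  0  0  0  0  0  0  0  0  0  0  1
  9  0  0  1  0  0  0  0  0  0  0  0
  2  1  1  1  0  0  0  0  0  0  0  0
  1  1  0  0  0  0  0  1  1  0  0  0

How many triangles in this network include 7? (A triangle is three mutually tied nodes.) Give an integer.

0

7's neighbors are 3 and 4, but none of them are tied to each other, so no triangle contains 7.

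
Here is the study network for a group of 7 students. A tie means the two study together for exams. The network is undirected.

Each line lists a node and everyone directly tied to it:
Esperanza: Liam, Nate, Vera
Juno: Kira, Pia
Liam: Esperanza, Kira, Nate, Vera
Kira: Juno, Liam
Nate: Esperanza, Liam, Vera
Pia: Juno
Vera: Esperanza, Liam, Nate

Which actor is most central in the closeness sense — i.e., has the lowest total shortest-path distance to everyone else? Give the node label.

Farness (sum of distances to all others) for each node — Esperanza:12, Juno:13, Kira:10, Liam:9, Nate:12, Pia:18, Vera:12.
The smallest farness is 9, for Liam, so Liam has the highest closeness.

Liam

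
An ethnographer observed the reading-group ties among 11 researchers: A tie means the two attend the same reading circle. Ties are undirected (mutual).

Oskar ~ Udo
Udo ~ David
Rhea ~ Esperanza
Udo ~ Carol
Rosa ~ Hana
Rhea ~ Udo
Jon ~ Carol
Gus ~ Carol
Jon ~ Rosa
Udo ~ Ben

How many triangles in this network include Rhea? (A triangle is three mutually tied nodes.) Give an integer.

0

Rhea's neighbors are Esperanza and Udo, but none of them are tied to each other, so no triangle contains Rhea.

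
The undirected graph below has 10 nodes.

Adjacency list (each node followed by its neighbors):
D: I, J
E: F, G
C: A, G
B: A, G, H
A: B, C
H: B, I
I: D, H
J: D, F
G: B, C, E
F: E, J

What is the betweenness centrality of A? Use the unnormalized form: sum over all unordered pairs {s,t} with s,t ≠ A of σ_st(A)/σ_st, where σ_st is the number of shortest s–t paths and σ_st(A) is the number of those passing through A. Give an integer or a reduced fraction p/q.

Pairs whose geodesics pass through A — I–C: 1/2; H–C: 1/2; B–C: 1/2; C–D: 1/3.
All other pairs contribute 0.
Summing the contributions gives betweenness(A) = 11/6.

11/6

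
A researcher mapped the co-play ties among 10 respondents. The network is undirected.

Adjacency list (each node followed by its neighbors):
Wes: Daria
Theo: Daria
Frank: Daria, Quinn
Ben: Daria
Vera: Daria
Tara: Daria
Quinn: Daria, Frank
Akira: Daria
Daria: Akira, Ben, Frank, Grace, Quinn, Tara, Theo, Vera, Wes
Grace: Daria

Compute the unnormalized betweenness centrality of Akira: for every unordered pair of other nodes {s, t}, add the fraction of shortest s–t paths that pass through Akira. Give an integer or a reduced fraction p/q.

0

No shortest path between any pair of other nodes passes through Akira.
Summing the contributions gives betweenness(Akira) = 0.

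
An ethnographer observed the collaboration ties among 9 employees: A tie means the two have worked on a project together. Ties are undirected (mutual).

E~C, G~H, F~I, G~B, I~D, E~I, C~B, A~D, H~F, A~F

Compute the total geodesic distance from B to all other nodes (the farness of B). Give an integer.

Distances from B: A:4, C:1, D:4, E:2, F:3, G:1, H:2, I:3.
Sum = 4 + 1 + 4 + 2 + 3 + 1 + 2 + 3 = 20.

20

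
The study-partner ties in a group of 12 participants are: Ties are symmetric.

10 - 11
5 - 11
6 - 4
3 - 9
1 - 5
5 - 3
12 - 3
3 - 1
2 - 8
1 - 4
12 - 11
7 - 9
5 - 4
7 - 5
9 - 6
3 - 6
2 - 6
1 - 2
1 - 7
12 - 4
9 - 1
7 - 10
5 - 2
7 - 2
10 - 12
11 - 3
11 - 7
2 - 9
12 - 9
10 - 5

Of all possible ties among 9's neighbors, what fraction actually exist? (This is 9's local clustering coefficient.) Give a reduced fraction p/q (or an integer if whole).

7/15

9's neighbors: 1, 2, 3, 6, 7, and 12 (k = 6).
Possible neighbor pairs: C(6,2) = 15. Edges among them: 1–2, 1–3, 1–7, 2–6, 2–7, 3–6, 3–12 → e = 7.
Clustering(9) = 7/15.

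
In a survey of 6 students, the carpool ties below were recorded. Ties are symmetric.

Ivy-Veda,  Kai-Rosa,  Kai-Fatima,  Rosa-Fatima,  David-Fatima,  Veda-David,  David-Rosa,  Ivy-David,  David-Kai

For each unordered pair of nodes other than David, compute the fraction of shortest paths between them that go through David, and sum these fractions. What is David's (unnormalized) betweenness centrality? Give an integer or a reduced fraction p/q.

6

Pairs whose geodesics pass through David — Ivy–Kai: 1; Ivy–Rosa: 1; Ivy–Fatima: 1; Veda–Kai: 1; Veda–Rosa: 1; Veda–Fatima: 1.
All other pairs contribute 0.
Summing the contributions gives betweenness(David) = 6.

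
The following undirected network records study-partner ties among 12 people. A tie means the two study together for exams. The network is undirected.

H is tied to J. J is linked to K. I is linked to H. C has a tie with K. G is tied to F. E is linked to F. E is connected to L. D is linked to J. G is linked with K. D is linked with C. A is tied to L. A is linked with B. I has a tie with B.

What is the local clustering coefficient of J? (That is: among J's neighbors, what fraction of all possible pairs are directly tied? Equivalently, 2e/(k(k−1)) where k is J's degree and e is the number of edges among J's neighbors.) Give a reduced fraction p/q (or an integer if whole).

J's neighbors: D, H, and K (k = 3).
Possible neighbor pairs: C(3,2) = 3. Edges among them: none → e = 0.
Clustering(J) = 0/3 = 0.

0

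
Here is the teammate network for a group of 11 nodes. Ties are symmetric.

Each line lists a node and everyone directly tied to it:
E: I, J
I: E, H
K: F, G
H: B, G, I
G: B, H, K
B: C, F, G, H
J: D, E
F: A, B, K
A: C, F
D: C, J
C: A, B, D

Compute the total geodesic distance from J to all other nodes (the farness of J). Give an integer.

28

Distances from J: A:3, B:3, C:2, D:1, E:1, F:4, G:4, H:3, I:2, K:5.
Sum = 3 + 3 + 2 + 1 + 1 + 4 + 4 + 3 + 2 + 5 = 28.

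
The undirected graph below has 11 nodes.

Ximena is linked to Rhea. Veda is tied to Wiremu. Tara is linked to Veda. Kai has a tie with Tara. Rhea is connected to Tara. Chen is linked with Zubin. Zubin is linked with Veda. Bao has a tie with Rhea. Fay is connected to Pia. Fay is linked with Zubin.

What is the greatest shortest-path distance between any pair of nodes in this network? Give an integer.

Eccentricity of each node (its greatest distance to any other): Bao:6, Chen:5, Fay:5, Kai:5, Pia:6, Rhea:5, Tara:4, Veda:3, Wiremu:4, Ximena:6, Zubin:4.
The maximum eccentricity is 6, realized for instance by the pair Ximena–Pia via Ximena – Rhea – Tara – Veda – Zubin – Fay – Pia. So the diameter is 6.

6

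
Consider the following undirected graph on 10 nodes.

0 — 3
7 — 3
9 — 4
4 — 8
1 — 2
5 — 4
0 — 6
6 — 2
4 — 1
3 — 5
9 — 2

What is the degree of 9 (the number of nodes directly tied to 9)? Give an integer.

2

9 is directly tied to 2 and 4. That is 2 neighbors, so the degree of 9 is 2.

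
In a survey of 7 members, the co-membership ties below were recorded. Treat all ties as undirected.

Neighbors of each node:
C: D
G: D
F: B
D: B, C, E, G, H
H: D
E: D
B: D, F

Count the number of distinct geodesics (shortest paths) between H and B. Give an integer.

1

The shortest distance is 2, and the only length-2 path is H–D–B. So there is exactly 1 shortest path.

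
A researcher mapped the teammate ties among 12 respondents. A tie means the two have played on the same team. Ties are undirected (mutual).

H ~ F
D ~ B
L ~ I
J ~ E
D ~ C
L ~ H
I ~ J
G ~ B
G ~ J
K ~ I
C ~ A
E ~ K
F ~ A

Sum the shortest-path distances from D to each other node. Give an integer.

Distances from D: A:2, B:1, C:1, E:4, F:3, G:2, H:4, I:4, J:3, K:5, L:5.
Sum = 2 + 1 + 1 + 4 + 3 + 2 + 4 + 4 + 3 + 5 + 5 = 34.

34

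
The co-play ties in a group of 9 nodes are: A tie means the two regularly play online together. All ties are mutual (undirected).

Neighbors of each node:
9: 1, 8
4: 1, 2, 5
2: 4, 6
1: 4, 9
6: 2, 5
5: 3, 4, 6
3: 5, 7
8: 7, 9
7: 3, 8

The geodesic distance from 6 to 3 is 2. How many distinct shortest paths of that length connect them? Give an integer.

1

The shortest distance is 2, and the only length-2 path is 6–5–3. So there is exactly 1 shortest path.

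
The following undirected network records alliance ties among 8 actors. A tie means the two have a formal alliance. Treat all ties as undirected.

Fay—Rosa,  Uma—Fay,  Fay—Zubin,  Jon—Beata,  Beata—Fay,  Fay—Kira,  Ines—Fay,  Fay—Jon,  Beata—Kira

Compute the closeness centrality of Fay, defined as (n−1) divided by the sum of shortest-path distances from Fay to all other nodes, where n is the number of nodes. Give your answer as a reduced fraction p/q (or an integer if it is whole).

1

Distances from Fay: Beata:1, Ines:1, Jon:1, Kira:1, Rosa:1, Uma:1, Zubin:1. Sum = 7.
n = 8, so closeness = 7/7 = 1.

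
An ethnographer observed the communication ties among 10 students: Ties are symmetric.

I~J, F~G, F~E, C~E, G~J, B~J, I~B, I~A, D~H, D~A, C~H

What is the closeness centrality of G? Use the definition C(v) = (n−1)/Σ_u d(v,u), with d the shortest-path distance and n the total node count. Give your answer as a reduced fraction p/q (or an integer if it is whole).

Distances from G: A:3, B:2, C:3, D:4, E:2, F:1, H:4, I:2, J:1. Sum = 22.
n = 10, so closeness = 9/22.

9/22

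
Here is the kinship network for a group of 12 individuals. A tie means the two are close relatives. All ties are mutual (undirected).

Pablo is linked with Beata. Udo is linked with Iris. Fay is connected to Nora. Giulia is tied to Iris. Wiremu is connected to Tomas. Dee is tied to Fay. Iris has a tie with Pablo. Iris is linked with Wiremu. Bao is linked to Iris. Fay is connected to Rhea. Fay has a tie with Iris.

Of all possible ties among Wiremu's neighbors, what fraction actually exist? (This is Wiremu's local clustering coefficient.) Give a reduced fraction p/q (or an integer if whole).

0

Wiremu's neighbors: Iris and Tomas (k = 2).
Possible neighbor pairs: C(2,2) = 1. Edges among them: none → e = 0.
Clustering(Wiremu) = 0/1.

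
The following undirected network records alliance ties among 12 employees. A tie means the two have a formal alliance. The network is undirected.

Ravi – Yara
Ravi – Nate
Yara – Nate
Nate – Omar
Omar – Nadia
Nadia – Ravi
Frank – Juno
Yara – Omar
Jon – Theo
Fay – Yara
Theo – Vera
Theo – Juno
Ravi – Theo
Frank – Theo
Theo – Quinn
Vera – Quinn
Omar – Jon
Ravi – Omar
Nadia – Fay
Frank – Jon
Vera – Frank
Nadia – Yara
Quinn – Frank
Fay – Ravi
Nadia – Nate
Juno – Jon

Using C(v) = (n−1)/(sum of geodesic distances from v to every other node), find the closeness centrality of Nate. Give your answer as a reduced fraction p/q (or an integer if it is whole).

Distances from Nate: Fay:2, Frank:3, Jon:2, Juno:3, Nadia:1, Omar:1, Quinn:3, Ravi:1, Theo:2, Vera:3, Yara:1. Sum = 22.
n = 12, so closeness = 11/22 = 1/2.

1/2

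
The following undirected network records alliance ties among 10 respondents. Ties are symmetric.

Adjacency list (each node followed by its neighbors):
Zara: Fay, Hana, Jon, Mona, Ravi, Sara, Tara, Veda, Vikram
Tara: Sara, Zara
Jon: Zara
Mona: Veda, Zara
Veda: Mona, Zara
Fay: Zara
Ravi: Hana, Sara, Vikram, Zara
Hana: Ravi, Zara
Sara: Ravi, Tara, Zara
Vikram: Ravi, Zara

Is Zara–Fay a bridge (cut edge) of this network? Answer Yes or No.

Yes

Without the Zara–Fay edge there is no alternate route between Zara and Fay, so the network disconnects. It is a bridge.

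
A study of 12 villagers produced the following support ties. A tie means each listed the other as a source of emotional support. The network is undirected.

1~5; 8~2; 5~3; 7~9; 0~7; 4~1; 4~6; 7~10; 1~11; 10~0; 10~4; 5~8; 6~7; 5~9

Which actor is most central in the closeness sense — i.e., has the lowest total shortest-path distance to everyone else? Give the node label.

5

Farness (sum of distances to all others) for each node — 0:31, 1:22, 2:39, 3:31, 4:24, 5:21, 6:29, 7:25, 8:29, 9:23, 10:28, 11:32.
The smallest farness is 21, for 5, so 5 has the highest closeness.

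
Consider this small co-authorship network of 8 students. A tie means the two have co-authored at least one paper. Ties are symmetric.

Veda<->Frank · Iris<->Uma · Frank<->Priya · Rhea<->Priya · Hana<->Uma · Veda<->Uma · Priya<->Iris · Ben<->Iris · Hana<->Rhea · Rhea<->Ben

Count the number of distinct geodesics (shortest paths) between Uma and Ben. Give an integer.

The shortest distance is 2, and the only length-2 path is Uma–Iris–Ben. So there is exactly 1 shortest path.

1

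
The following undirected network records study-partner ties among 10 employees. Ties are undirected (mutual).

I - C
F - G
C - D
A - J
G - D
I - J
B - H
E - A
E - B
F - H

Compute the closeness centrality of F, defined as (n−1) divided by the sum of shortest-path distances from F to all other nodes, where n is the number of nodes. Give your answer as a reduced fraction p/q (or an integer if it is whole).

9/25

Distances from F: A:4, B:2, C:3, D:2, E:3, G:1, H:1, I:4, J:5. Sum = 25.
n = 10, so closeness = 9/25.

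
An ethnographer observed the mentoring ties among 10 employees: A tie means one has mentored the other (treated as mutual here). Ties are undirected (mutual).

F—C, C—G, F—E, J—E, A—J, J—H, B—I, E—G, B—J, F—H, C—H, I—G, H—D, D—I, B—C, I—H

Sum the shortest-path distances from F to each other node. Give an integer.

Distances from F: A:3, B:2, C:1, D:2, E:1, G:2, H:1, I:2, J:2.
Sum = 3 + 2 + 1 + 2 + 1 + 2 + 1 + 2 + 2 = 16.

16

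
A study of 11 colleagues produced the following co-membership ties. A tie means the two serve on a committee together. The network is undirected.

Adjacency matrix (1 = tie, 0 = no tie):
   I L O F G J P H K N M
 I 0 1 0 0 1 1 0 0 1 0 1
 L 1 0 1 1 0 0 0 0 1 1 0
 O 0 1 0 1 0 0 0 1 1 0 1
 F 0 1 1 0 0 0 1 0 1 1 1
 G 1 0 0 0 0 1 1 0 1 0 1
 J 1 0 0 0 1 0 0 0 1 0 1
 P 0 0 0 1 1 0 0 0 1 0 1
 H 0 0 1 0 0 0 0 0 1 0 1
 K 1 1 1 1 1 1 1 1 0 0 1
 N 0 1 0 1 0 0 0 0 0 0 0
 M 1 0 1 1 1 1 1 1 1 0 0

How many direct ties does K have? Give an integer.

K is directly tied to F, G, H, I, J, L, M, O, and P. That is 9 neighbors, so the degree of K is 9.

9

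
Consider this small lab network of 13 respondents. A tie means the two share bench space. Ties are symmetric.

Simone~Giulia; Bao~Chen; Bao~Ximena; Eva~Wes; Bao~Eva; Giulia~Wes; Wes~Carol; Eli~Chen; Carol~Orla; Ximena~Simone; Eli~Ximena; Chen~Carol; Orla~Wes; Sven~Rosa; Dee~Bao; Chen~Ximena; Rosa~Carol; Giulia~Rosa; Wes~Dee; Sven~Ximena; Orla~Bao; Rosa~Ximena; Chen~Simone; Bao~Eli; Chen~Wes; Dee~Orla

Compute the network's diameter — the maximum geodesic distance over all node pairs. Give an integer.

3

Eccentricity of each node (its greatest distance to any other): Bao:3, Carol:2, Chen:2, Dee:3, Eli:3, Eva:3, Giulia:3, Orla:3, Rosa:3, Simone:3, Sven:3, Wes:3, Ximena:2.
The maximum eccentricity is 3, realized for instance by the pair Bao–Giulia via Bao – Ximena – Simone – Giulia. So the diameter is 3.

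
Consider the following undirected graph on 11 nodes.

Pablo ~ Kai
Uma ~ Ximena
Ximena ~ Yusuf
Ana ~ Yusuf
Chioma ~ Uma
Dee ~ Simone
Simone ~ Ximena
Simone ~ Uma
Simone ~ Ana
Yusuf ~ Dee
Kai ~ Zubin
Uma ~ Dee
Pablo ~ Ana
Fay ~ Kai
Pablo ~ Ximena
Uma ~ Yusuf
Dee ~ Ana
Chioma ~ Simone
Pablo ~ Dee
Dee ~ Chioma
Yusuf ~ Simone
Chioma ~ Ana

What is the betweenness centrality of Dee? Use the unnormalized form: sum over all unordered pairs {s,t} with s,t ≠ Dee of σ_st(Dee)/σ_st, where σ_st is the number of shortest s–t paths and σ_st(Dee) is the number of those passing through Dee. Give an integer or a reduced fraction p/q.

Pairs whose geodesics pass through Dee — Zubin–Uma: 1/2; Zubin–Simone: 1/3; Zubin–Chioma: 1/2; Zubin–Yusuf: 1/3; Fay–Uma: 1/2; Fay–Simone: 1/3; Fay–Chioma: 1/2; Fay–Yusuf: 1/3; Kai–Uma: 1/2; Kai–Simone: 1/3; Kai–Chioma: 1/2; Kai–Yusuf: 1/3; Uma–Pablo: 1/2; Uma–Ana: 1/4 … (+4 more pairs).
All other pairs contribute 0.
Summing the contributions gives betweenness(Dee) = 43/6.

43/6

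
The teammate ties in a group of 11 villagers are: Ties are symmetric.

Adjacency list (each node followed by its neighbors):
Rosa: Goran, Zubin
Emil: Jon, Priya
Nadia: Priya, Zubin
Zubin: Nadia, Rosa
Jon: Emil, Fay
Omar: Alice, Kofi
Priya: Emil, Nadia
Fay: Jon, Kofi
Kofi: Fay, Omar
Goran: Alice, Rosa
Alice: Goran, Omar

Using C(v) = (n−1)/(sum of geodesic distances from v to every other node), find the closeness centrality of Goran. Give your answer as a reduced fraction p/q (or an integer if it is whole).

Distances from Goran: Alice:1, Emil:5, Fay:4, Jon:5, Kofi:3, Nadia:3, Omar:2, Priya:4, Rosa:1, Zubin:2. Sum = 30.
n = 11, so closeness = 10/30 = 1/3.

1/3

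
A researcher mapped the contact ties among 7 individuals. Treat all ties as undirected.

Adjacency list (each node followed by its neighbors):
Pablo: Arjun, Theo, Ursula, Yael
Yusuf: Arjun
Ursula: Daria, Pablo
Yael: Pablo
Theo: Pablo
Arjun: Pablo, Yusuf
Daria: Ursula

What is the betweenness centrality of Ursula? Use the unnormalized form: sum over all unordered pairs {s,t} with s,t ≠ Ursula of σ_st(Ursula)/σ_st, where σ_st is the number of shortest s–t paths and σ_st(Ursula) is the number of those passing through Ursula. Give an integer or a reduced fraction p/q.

5

Pairs whose geodesics pass through Ursula — Pablo–Daria: 1; Theo–Daria: 1; Arjun–Daria: 1; Daria–Yael: 1; Daria–Yusuf: 1.
All other pairs contribute 0.
Summing the contributions gives betweenness(Ursula) = 5.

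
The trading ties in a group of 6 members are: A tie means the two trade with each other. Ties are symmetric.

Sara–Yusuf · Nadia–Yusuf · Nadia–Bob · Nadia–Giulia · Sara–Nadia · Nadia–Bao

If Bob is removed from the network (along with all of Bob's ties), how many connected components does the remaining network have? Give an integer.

Bob's neighbors (Nadia) remain reachable from one another through other ties, so the rest of the network stays in one piece.

1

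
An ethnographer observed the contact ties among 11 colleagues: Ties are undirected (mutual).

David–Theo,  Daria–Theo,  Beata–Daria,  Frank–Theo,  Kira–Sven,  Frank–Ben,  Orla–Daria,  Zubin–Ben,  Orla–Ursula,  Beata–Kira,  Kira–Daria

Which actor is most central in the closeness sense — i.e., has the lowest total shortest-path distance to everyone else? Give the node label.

Daria

Farness (sum of distances to all others) for each node — Beata:26, Ben:32, Daria:19, David:29, Frank:25, Kira:25, Orla:26, Sven:34, Theo:20, Ursula:35, Zubin:41.
The smallest farness is 19, for Daria, so Daria has the highest closeness.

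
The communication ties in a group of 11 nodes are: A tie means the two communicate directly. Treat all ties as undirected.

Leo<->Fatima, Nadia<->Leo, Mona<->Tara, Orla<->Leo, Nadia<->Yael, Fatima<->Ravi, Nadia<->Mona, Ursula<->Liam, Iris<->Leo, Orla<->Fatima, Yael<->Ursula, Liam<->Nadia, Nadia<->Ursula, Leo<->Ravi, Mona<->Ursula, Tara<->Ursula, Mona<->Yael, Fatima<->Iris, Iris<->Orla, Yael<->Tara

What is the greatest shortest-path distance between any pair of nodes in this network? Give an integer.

4

Eccentricity of each node (its greatest distance to any other): Fatima:4, Iris:4, Leo:3, Liam:3, Mona:3, Nadia:2, Orla:4, Ravi:4, Tara:4, Ursula:3, Yael:3.
The maximum eccentricity is 4, realized for instance by the pair Fatima–Tara via Fatima – Leo – Nadia – Yael – Tara. So the diameter is 4.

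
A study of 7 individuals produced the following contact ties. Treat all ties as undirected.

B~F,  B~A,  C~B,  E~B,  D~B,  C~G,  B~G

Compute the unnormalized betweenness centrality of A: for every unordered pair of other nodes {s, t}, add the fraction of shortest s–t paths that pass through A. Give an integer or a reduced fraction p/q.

0

No shortest path between any pair of other nodes passes through A.
Summing the contributions gives betweenness(A) = 0.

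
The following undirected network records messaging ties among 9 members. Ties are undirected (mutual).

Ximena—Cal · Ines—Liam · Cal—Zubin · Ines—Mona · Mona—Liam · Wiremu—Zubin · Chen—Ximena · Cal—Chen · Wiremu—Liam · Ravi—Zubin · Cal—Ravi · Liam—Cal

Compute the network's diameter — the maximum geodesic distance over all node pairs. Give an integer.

3

Eccentricity of each node (its greatest distance to any other): Cal:2, Chen:3, Ines:3, Liam:2, Mona:3, Ravi:3, Wiremu:3, Ximena:3, Zubin:3.
The maximum eccentricity is 3, realized for instance by the pair Ines–Ximena via Ines – Liam – Cal – Ximena. So the diameter is 3.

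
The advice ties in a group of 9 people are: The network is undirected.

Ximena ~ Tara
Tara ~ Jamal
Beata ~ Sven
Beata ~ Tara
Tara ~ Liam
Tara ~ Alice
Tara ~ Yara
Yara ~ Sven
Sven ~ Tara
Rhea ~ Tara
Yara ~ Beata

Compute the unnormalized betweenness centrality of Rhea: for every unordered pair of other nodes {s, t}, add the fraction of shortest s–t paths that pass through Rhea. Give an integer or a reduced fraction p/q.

0

No shortest path between any pair of other nodes passes through Rhea.
Summing the contributions gives betweenness(Rhea) = 0.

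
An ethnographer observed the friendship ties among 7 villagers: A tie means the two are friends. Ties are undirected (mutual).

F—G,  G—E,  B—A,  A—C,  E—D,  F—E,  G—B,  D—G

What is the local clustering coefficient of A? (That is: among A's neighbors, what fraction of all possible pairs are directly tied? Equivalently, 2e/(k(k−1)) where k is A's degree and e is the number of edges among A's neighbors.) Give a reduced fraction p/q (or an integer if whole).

0

A's neighbors: B and C (k = 2).
Possible neighbor pairs: C(2,2) = 1. Edges among them: none → e = 0.
Clustering(A) = 0/1.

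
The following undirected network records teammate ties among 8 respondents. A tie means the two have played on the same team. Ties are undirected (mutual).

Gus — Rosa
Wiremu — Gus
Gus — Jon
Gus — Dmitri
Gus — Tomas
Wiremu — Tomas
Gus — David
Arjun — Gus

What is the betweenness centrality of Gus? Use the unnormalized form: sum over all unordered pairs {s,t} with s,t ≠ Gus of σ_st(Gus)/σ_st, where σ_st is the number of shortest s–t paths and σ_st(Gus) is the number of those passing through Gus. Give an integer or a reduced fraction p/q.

Pairs whose geodesics pass through Gus — Jon–Wiremu: 1; Jon–Rosa: 1; Jon–Dmitri: 1; Jon–David: 1; Jon–Tomas: 1; Jon–Arjun: 1; Wiremu–Rosa: 1; Wiremu–Dmitri: 1; Wiremu–David: 1; Wiremu–Arjun: 1; Rosa–Dmitri: 1; Rosa–David: 1; Rosa–Tomas: 1; Rosa–Arjun: 1 … (+6 more pairs).
All other pairs contribute 0.
Summing the contributions gives betweenness(Gus) = 20.

20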